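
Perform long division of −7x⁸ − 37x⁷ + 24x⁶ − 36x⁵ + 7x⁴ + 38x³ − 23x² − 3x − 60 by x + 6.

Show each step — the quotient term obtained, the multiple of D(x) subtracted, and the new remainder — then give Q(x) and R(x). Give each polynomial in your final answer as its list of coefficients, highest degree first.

Step 1: lead(−7x⁸ − 37x⁷ + 24x⁶ − 36x⁵ + 7x⁴ + 38x³ − 23x² − 3x − 60) ÷ lead(D) = −7x⁸ ÷ x = −7x⁷. Subtract (−7x⁷)·D = −7x⁸ − 42x⁷. Remainder: 5x⁷ + 24x⁶ − 36x⁵ + 7x⁴ + 38x³ − 23x² − 3x − 60.
Step 2: lead(5x⁷ + 24x⁶ − 36x⁵ + 7x⁴ + 38x³ − 23x² − 3x − 60) ÷ lead(D) = 5x⁷ ÷ x = 5x⁶. Subtract (5x⁶)·D = 5x⁷ + 30x⁶. Remainder: −6x⁶ − 36x⁵ + 7x⁴ + 38x³ − 23x² − 3x − 60.
Step 3: lead(−6x⁶ − 36x⁵ + 7x⁴ + 38x³ − 23x² − 3x − 60) ÷ lead(D) = −6x⁶ ÷ x = −6x⁵. Subtract (−6x⁵)·D = −6x⁶ − 36x⁵. Remainder: 7x⁴ + 38x³ − 23x² − 3x − 60.
Step 4: lead(7x⁴ + 38x³ − 23x² − 3x − 60) ÷ lead(D) = 7x⁴ ÷ x = 7x³. Subtract (7x³)·D = 7x⁴ + 42x³. Remainder: −4x³ − 23x² − 3x − 60.
Step 5: lead(−4x³ − 23x² − 3x − 60) ÷ lead(D) = −4x³ ÷ x = −4x². Subtract (−4x²)·D = −4x³ − 24x². Remainder: x² − 3x − 60.
Step 6: lead(x² − 3x − 60) ÷ lead(D) = x² ÷ x = x. Subtract (x)·D = x² + 6x. Remainder: −9x − 60.
Step 7: lead(−9x − 60) ÷ lead(D) = −9x ÷ x = −9. Subtract (−9)·D = −9x − 54. Remainder: −6.

Q = [-7, 5, -6, 0, 7, -4, 1, -9]; R = [-6]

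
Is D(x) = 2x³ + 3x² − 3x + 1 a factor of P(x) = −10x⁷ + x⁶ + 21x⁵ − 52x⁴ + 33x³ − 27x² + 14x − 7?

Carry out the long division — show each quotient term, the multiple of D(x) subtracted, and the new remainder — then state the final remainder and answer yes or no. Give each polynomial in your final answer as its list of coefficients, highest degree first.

R = [-3], so D(x) is not a factor of P(x). no

Step 1: lead(−10x⁷ + x⁶ + 21x⁵ − 52x⁴ + 33x³ − 27x² + 14x − 7) ÷ lead(D) = −10x⁷ ÷ 2x³ = −5x⁴. Subtract (−5x⁴)·D = −10x⁷ − 15x⁶ + 15x⁵ − 5x⁴. Remainder: 16x⁶ + 6x⁵ − 47x⁴ + 33x³ − 27x² + 14x − 7.
Step 2: lead(16x⁶ + 6x⁵ − 47x⁴ + 33x³ − 27x² + 14x − 7) ÷ lead(D) = 16x⁶ ÷ 2x³ = 8x³. Subtract (8x³)·D = 16x⁶ + 24x⁵ − 24x⁴ + 8x³. Remainder: −18x⁵ − 23x⁴ + 25x³ − 27x² + 14x − 7.
Step 3: lead(−18x⁵ − 23x⁴ + 25x³ − 27x² + 14x − 7) ÷ lead(D) = −18x⁵ ÷ 2x³ = −9x². Subtract (−9x²)·D = −18x⁵ − 27x⁴ + 27x³ − 9x². Remainder: 4x⁴ − 2x³ − 18x² + 14x − 7.
Step 4: lead(4x⁴ − 2x³ − 18x² + 14x − 7) ÷ lead(D) = 4x⁴ ÷ 2x³ = 2x. Subtract (2x)·D = 4x⁴ + 6x³ − 6x² + 2x. Remainder: −8x³ − 12x² + 12x − 7.
Step 5: lead(−8x³ − 12x² + 12x − 7) ÷ lead(D) = −8x³ ÷ 2x³ = −4. Subtract (−4)·D = −8x³ − 12x² + 12x − 4. Remainder: −3.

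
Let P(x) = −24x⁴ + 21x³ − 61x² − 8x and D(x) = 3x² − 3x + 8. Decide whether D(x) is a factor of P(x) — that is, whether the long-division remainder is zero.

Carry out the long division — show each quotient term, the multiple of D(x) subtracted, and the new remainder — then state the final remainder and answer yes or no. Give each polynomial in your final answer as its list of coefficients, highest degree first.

R = [0], so D(x) is a factor of P(x). yes

Step 1: lead(−24x⁴ + 21x³ − 61x² − 8x) ÷ lead(D) = −24x⁴ ÷ 3x² = −8x². Subtract (−8x²)·D = −24x⁴ + 24x³ − 64x². Remainder: −3x³ + 3x² − 8x.
Step 2: lead(−3x³ + 3x² − 8x) ÷ lead(D) = −3x³ ÷ 3x² = −x. Subtract (−x)·D = −3x³ + 3x² − 8x. Remainder: 0.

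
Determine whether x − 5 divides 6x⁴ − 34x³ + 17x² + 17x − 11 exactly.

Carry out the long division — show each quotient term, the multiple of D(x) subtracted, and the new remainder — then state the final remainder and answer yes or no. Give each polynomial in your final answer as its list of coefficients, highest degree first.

Step 1: lead(6x⁴ − 34x³ + 17x² + 17x − 11) ÷ lead(D) = 6x⁴ ÷ x = 6x³. Subtract (6x³)·D = 6x⁴ − 30x³. Remainder: −4x³ + 17x² + 17x − 11.
Step 2: lead(−4x³ + 17x² + 17x − 11) ÷ lead(D) = −4x³ ÷ x = −4x². Subtract (−4x²)·D = −4x³ + 20x². Remainder: −3x² + 17x − 11.
Step 3: lead(−3x² + 17x − 11) ÷ lead(D) = −3x² ÷ x = −3x. Subtract (−3x)·D = −3x² + 15x. Remainder: 2x − 11.
Step 4: lead(2x − 11) ÷ lead(D) = 2x ÷ x = 2. Subtract (2)·D = 2x − 10. Remainder: −1.

R = [-1], so D(x) is not a factor of P(x). no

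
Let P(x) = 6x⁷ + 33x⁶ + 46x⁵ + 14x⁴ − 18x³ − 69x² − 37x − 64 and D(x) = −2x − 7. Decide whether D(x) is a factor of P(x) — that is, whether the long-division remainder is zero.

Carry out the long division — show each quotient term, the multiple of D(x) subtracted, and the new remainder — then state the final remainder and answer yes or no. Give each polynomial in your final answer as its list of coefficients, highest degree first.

Step 1: lead(6x⁷ + 33x⁶ + 46x⁵ + 14x⁴ − 18x³ − 69x² − 37x − 64) ÷ lead(D) = 6x⁷ ÷ −2x = −3x⁶. Subtract (−3x⁶)·D = 6x⁷ + 21x⁶. Remainder: 12x⁶ + 46x⁵ + 14x⁴ − 18x³ − 69x² − 37x − 64.
Step 2: lead(12x⁶ + 46x⁵ + 14x⁴ − 18x³ − 69x² − 37x − 64) ÷ lead(D) = 12x⁶ ÷ −2x = −6x⁵. Subtract (−6x⁵)·D = 12x⁶ + 42x⁵. Remainder: 4x⁵ + 14x⁴ − 18x³ − 69x² − 37x − 64.
Step 3: lead(4x⁵ + 14x⁴ − 18x³ − 69x² − 37x − 64) ÷ lead(D) = 4x⁵ ÷ −2x = −2x⁴. Subtract (−2x⁴)·D = 4x⁵ + 14x⁴. Remainder: −18x³ − 69x² − 37x − 64.
Step 4: lead(−18x³ − 69x² − 37x − 64) ÷ lead(D) = −18x³ ÷ −2x = 9x². Subtract (9x²)·D = −18x³ − 63x². Remainder: −6x² − 37x − 64.
Step 5: lead(−6x² − 37x − 64) ÷ lead(D) = −6x² ÷ −2x = 3x. Subtract (3x)·D = −6x² − 21x. Remainder: −16x − 64.
Step 6: lead(−16x − 64) ÷ lead(D) = −16x ÷ −2x = 8. Subtract (8)·D = −16x − 56. Remainder: −8.

R = [-8], so D(x) is not a factor of P(x). no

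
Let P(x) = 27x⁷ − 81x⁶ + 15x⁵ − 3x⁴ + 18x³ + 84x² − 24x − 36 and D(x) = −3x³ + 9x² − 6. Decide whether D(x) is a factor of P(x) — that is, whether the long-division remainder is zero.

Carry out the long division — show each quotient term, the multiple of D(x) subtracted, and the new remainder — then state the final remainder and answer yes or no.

Step 1: lead(27x⁷ − 81x⁶ + 15x⁵ − 3x⁴ + 18x³ + 84x² − 24x − 36) ÷ lead(D) = 27x⁷ ÷ −3x³ = −9x⁴. Subtract (−9x⁴)·D = 27x⁷ − 81x⁶ + 54x⁴. Remainder: 15x⁵ − 57x⁴ + 18x³ + 84x² − 24x − 36.
Step 2: lead(15x⁵ − 57x⁴ + 18x³ + 84x² − 24x − 36) ÷ lead(D) = 15x⁵ ÷ −3x³ = −5x². Subtract (−5x²)·D = 15x⁵ − 45x⁴ + 30x². Remainder: −12x⁴ + 18x³ + 54x² − 24x − 36.
Step 3: lead(−12x⁴ + 18x³ + 54x² − 24x − 36) ÷ lead(D) = −12x⁴ ÷ −3x³ = 4x. Subtract (4x)·D = −12x⁴ + 36x³ − 24x. Remainder: −18x³ + 54x² − 36.
Step 4: lead(−18x³ + 54x² − 36) ÷ lead(D) = −18x³ ÷ −3x³ = 6. Subtract (6)·D = −18x³ + 54x² − 36. Remainder: 0.

R(x) = 0, so D(x) is a factor of P(x). yes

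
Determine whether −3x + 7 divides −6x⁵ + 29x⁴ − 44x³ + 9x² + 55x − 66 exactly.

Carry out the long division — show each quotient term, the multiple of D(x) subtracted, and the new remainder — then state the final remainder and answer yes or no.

Step 1: lead(−6x⁵ + 29x⁴ − 44x³ + 9x² + 55x − 66) ÷ lead(D) = −6x⁵ ÷ −3x = 2x⁴. Subtract (2x⁴)·D = −6x⁵ + 14x⁴. Remainder: 15x⁴ − 44x³ + 9x² + 55x − 66.
Step 2: lead(15x⁴ − 44x³ + 9x² + 55x − 66) ÷ lead(D) = 15x⁴ ÷ −3x = −5x³. Subtract (−5x³)·D = 15x⁴ − 35x³. Remainder: −9x³ + 9x² + 55x − 66.
Step 3: lead(−9x³ + 9x² + 55x − 66) ÷ lead(D) = −9x³ ÷ −3x = 3x². Subtract (3x²)·D = −9x³ + 21x². Remainder: −12x² + 55x − 66.
Step 4: lead(−12x² + 55x − 66) ÷ lead(D) = −12x² ÷ −3x = 4x. Subtract (4x)·D = −12x² + 28x. Remainder: 27x − 66.
Step 5: lead(27x − 66) ÷ lead(D) = 27x ÷ −3x = −9. Subtract (−9)·D = 27x − 63. Remainder: −3.

R(x) = −3, so D(x) is not a factor of P(x). no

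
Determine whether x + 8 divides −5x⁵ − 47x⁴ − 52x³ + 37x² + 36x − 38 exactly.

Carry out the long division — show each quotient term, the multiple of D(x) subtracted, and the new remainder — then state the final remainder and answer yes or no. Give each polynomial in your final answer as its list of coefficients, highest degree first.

Step 1: lead(−5x⁵ − 47x⁴ − 52x³ + 37x² + 36x − 38) ÷ lead(D) = −5x⁵ ÷ x = −5x⁴. Subtract (−5x⁴)·D = −5x⁵ − 40x⁴. Remainder: −7x⁴ − 52x³ + 37x² + 36x − 38.
Step 2: lead(−7x⁴ − 52x³ + 37x² + 36x − 38) ÷ lead(D) = −7x⁴ ÷ x = −7x³. Subtract (−7x³)·D = −7x⁴ − 56x³. Remainder: 4x³ + 37x² + 36x − 38.
Step 3: lead(4x³ + 37x² + 36x − 38) ÷ lead(D) = 4x³ ÷ x = 4x². Subtract (4x²)·D = 4x³ + 32x². Remainder: 5x² + 36x − 38.
Step 4: lead(5x² + 36x − 38) ÷ lead(D) = 5x² ÷ x = 5x. Subtract (5x)·D = 5x² + 40x. Remainder: −4x − 38.
Step 5: lead(−4x − 38) ÷ lead(D) = −4x ÷ x = −4. Subtract (−4)·D = −4x − 32. Remainder: −6.

R = [-6], so D(x) is not a factor of P(x). no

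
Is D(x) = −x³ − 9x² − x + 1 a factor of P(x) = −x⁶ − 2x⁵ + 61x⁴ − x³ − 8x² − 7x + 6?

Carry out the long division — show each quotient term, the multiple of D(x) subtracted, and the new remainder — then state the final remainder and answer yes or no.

Step 1: lead(−x⁶ − 2x⁵ + 61x⁴ − x³ − 8x² − 7x + 6) ÷ lead(D) = −x⁶ ÷ −x³ = x³. Subtract (x³)·D = −x⁶ − 9x⁵ − x⁴ + x³. Remainder: 7x⁵ + 62x⁴ − 2x³ − 8x² − 7x + 6.
Step 2: lead(7x⁵ + 62x⁴ − 2x³ − 8x² − 7x + 6) ÷ lead(D) = 7x⁵ ÷ −x³ = −7x². Subtract (−7x²)·D = 7x⁵ + 63x⁴ + 7x³ − 7x². Remainder: −x⁴ − 9x³ − x² − 7x + 6.
Step 3: lead(−x⁴ − 9x³ − x² − 7x + 6) ÷ lead(D) = −x⁴ ÷ −x³ = x. Subtract (x)·D = −x⁴ − 9x³ − x² + x. Remainder: −8x + 6.

R(x) = −8x + 6, so D(x) is not a factor of P(x). no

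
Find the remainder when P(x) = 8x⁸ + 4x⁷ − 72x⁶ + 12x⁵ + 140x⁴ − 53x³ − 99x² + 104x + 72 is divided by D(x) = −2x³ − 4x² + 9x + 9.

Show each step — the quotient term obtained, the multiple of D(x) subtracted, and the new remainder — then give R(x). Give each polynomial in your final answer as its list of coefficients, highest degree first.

R = [5, -9]

Step 1: lead(8x⁸ + 4x⁷ − 72x⁶ + 12x⁵ + 140x⁴ − 53x³ − 99x² + 104x + 72) ÷ lead(D) = 8x⁸ ÷ −2x³ = −4x⁵. Subtract (−4x⁵)·D = 8x⁸ + 16x⁷ − 36x⁶ − 36x⁵. Remainder: −12x⁷ − 36x⁶ + 48x⁵ + 140x⁴ − 53x³ − 99x² + 104x + 72.
Step 2: lead(−12x⁷ − 36x⁶ + 48x⁵ + 140x⁴ − 53x³ − 99x² + 104x + 72) ÷ lead(D) = −12x⁷ ÷ −2x³ = 6x⁴. Subtract (6x⁴)·D = −12x⁷ − 24x⁶ + 54x⁵ + 54x⁴. Remainder: −12x⁶ − 6x⁵ + 86x⁴ − 53x³ − 99x² + 104x + 72.
Step 3: lead(−12x⁶ − 6x⁵ + 86x⁴ − 53x³ − 99x² + 104x + 72) ÷ lead(D) = −12x⁶ ÷ −2x³ = 6x³. Subtract (6x³)·D = −12x⁶ − 24x⁵ + 54x⁴ + 54x³. Remainder: 18x⁵ + 32x⁴ − 107x³ − 99x² + 104x + 72.
Step 4: lead(18x⁵ + 32x⁴ − 107x³ − 99x² + 104x + 72) ÷ lead(D) = 18x⁵ ÷ −2x³ = −9x². Subtract (−9x²)·D = 18x⁵ + 36x⁴ − 81x³ − 81x². Remainder: −4x⁴ − 26x³ − 18x² + 104x + 72.
Step 5: lead(−4x⁴ − 26x³ − 18x² + 104x + 72) ÷ lead(D) = −4x⁴ ÷ −2x³ = 2x. Subtract (2x)·D = −4x⁴ − 8x³ + 18x² + 18x. Remainder: −18x³ − 36x² + 86x + 72.
Step 6: lead(−18x³ − 36x² + 86x + 72) ÷ lead(D) = −18x³ ÷ −2x³ = 9. Subtract (9)·D = −18x³ − 36x² + 81x + 81. Remainder: 5x − 9.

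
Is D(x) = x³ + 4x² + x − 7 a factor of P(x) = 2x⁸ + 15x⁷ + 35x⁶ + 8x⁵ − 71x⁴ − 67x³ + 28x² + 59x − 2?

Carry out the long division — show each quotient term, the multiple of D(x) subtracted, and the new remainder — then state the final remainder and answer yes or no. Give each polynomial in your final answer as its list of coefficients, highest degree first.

R = [-4, 9, 5], so D(x) is not a factor of P(x). no

Step 1: lead(2x⁸ + 15x⁷ + 35x⁶ + 8x⁵ − 71x⁴ − 67x³ + 28x² + 59x − 2) ÷ lead(D) = 2x⁸ ÷ x³ = 2x⁵. Subtract (2x⁵)·D = 2x⁸ + 8x⁷ + 2x⁶ − 14x⁵. Remainder: 7x⁷ + 33x⁶ + 22x⁵ − 71x⁴ − 67x³ + 28x² + 59x − 2.
Step 2: lead(7x⁷ + 33x⁶ + 22x⁵ − 71x⁴ − 67x³ + 28x² + 59x − 2) ÷ lead(D) = 7x⁷ ÷ x³ = 7x⁴. Subtract (7x⁴)·D = 7x⁷ + 28x⁶ + 7x⁵ − 49x⁴. Remainder: 5x⁶ + 15x⁵ − 22x⁴ − 67x³ + 28x² + 59x − 2.
Step 3: lead(5x⁶ + 15x⁵ − 22x⁴ − 67x³ + 28x² + 59x − 2) ÷ lead(D) = 5x⁶ ÷ x³ = 5x³. Subtract (5x³)·D = 5x⁶ + 20x⁵ + 5x⁴ − 35x³. Remainder: −5x⁵ − 27x⁴ − 32x³ + 28x² + 59x − 2.
Step 4: lead(−5x⁵ − 27x⁴ − 32x³ + 28x² + 59x − 2) ÷ lead(D) = −5x⁵ ÷ x³ = −5x². Subtract (−5x²)·D = −5x⁵ − 20x⁴ − 5x³ + 35x². Remainder: −7x⁴ − 27x³ − 7x² + 59x − 2.
Step 5: lead(−7x⁴ − 27x³ − 7x² + 59x − 2) ÷ lead(D) = −7x⁴ ÷ x³ = −7x. Subtract (−7x)·D = −7x⁴ − 28x³ − 7x² + 49x. Remainder: x³ + 10x − 2.
Step 6: lead(x³ + 10x − 2) ÷ lead(D) = x³ ÷ x³ = 1. Subtract (1)·D = x³ + 4x² + x − 7. Remainder: −4x² + 9x + 5.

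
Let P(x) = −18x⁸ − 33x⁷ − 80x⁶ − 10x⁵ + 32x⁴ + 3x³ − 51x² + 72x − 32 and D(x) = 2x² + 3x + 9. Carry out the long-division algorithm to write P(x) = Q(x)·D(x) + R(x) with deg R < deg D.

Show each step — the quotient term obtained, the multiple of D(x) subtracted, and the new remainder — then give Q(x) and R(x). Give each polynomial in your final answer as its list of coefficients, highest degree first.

Step 1: lead(−18x⁸ − 33x⁷ − 80x⁶ − 10x⁵ + 32x⁴ + 3x³ − 51x² + 72x − 32) ÷ lead(D) = −18x⁸ ÷ 2x² = −9x⁶. Subtract (−9x⁶)·D = −18x⁸ − 27x⁷ − 81x⁶. Remainder: −6x⁷ + x⁶ − 10x⁵ + 32x⁴ + 3x³ − 51x² + 72x − 32.
Step 2: lead(−6x⁷ + x⁶ − 10x⁵ + 32x⁴ + 3x³ − 51x² + 72x − 32) ÷ lead(D) = −6x⁷ ÷ 2x² = −3x⁵. Subtract (−3x⁵)·D = −6x⁷ − 9x⁶ − 27x⁵. Remainder: 10x⁶ + 17x⁵ + 32x⁴ + 3x³ − 51x² + 72x − 32.
Step 3: lead(10x⁶ + 17x⁵ + 32x⁴ + 3x³ − 51x² + 72x − 32) ÷ lead(D) = 10x⁶ ÷ 2x² = 5x⁴. Subtract (5x⁴)·D = 10x⁶ + 15x⁵ + 45x⁴. Remainder: 2x⁵ − 13x⁴ + 3x³ − 51x² + 72x − 32.
Step 4: lead(2x⁵ − 13x⁴ + 3x³ − 51x² + 72x − 32) ÷ lead(D) = 2x⁵ ÷ 2x² = x³. Subtract (x³)·D = 2x⁵ + 3x⁴ + 9x³. Remainder: −16x⁴ − 6x³ − 51x² + 72x − 32.
Step 5: lead(−16x⁴ − 6x³ − 51x² + 72x − 32) ÷ lead(D) = −16x⁴ ÷ 2x² = −8x². Subtract (−8x²)·D = −16x⁴ − 24x³ − 72x². Remainder: 18x³ + 21x² + 72x − 32.
Step 6: lead(18x³ + 21x² + 72x − 32) ÷ lead(D) = 18x³ ÷ 2x² = 9x. Subtract (9x)·D = 18x³ + 27x² + 81x. Remainder: −6x² − 9x − 32.
Step 7: lead(−6x² − 9x − 32) ÷ lead(D) = −6x² ÷ 2x² = −3. Subtract (−3)·D = −6x² − 9x − 27. Remainder: −5.

Q = [-9, -3, 5, 1, -8, 9, -3]; R = [-5]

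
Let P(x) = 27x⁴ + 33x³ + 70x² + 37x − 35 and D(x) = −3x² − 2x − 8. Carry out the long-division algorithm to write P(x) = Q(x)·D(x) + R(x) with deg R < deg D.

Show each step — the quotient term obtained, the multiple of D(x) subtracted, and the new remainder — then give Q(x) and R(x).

Q(x) = −9x² − 5x + 4; R(x) = 5x − 3

Step 1: lead(27x⁴ + 33x³ + 70x² + 37x − 35) ÷ lead(D) = 27x⁴ ÷ −3x² = −9x². Subtract (−9x²)·D = 27x⁴ + 18x³ + 72x². Remainder: 15x³ − 2x² + 37x − 35.
Step 2: lead(15x³ − 2x² + 37x − 35) ÷ lead(D) = 15x³ ÷ −3x² = −5x. Subtract (−5x)·D = 15x³ + 10x² + 40x. Remainder: −12x² − 3x − 35.
Step 3: lead(−12x² − 3x − 35) ÷ lead(D) = −12x² ÷ −3x² = 4. Subtract (4)·D = −12x² − 8x − 32. Remainder: 5x − 3.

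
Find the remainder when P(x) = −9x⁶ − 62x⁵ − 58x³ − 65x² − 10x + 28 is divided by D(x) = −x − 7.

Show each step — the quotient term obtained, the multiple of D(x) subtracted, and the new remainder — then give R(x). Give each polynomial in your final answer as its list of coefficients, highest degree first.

Step 1: lead(−9x⁶ − 62x⁵ − 58x³ − 65x² − 10x + 28) ÷ lead(D) = −9x⁶ ÷ −x = 9x⁵. Subtract (9x⁵)·D = −9x⁶ − 63x⁵. Remainder: x⁵ − 58x³ − 65x² − 10x + 28.
Step 2: lead(x⁵ − 58x³ − 65x² − 10x + 28) ÷ lead(D) = x⁵ ÷ −x = −x⁴. Subtract (−x⁴)·D = x⁵ + 7x⁴. Remainder: −7x⁴ − 58x³ − 65x² − 10x + 28.
Step 3: lead(−7x⁴ − 58x³ − 65x² − 10x + 28) ÷ lead(D) = −7x⁴ ÷ −x = 7x³. Subtract (7x³)·D = −7x⁴ − 49x³. Remainder: −9x³ − 65x² − 10x + 28.
Step 4: lead(−9x³ − 65x² − 10x + 28) ÷ lead(D) = −9x³ ÷ −x = 9x². Subtract (9x²)·D = −9x³ − 63x². Remainder: −2x² − 10x + 28.
Step 5: lead(−2x² − 10x + 28) ÷ lead(D) = −2x² ÷ −x = 2x. Subtract (2x)·D = −2x² − 14x. Remainder: 4x + 28.
Step 6: lead(4x + 28) ÷ lead(D) = 4x ÷ −x = −4. Subtract (−4)·D = 4x + 28. Remainder: 0.

R = [0]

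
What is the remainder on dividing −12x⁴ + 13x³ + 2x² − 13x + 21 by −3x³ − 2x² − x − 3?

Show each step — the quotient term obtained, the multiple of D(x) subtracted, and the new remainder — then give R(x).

Step 1: lead(−12x⁴ + 13x³ + 2x² − 13x + 21) ÷ lead(D) = −12x⁴ ÷ −3x³ = 4x. Subtract (4x)·D = −12x⁴ − 8x³ − 4x² − 12x. Remainder: 21x³ + 6x² − x + 21.
Step 2: lead(21x³ + 6x² − x + 21) ÷ lead(D) = 21x³ ÷ −3x³ = −7. Subtract (−7)·D = 21x³ + 14x² + 7x + 21. Remainder: −8x² − 8x.

R(x) = −8x² − 8x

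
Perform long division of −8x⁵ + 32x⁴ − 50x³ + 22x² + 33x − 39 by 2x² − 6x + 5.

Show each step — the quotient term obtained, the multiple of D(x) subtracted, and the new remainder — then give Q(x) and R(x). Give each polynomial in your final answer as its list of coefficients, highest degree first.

Step 1: lead(−8x⁵ + 32x⁴ − 50x³ + 22x² + 33x − 39) ÷ lead(D) = −8x⁵ ÷ 2x² = −4x³. Subtract (−4x³)·D = −8x⁵ + 24x⁴ − 20x³. Remainder: 8x⁴ − 30x³ + 22x² + 33x − 39.
Step 2: lead(8x⁴ − 30x³ + 22x² + 33x − 39) ÷ lead(D) = 8x⁴ ÷ 2x² = 4x². Subtract (4x²)·D = 8x⁴ − 24x³ + 20x². Remainder: −6x³ + 2x² + 33x − 39.
Step 3: lead(−6x³ + 2x² + 33x − 39) ÷ lead(D) = −6x³ ÷ 2x² = −3x. Subtract (−3x)·D = −6x³ + 18x² − 15x. Remainder: −16x² + 48x − 39.
Step 4: lead(−16x² + 48x − 39) ÷ lead(D) = −16x² ÷ 2x² = −8. Subtract (−8)·D = −16x² + 48x − 40. Remainder: 1.

Q = [-4, 4, -3, -8]; R = [1]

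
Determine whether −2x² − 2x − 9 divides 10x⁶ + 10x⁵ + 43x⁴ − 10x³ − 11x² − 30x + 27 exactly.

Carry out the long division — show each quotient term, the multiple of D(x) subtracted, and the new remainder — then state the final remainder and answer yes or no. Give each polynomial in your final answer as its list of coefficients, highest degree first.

Step 1: lead(10x⁶ + 10x⁵ + 43x⁴ − 10x³ − 11x² − 30x + 27) ÷ lead(D) = 10x⁶ ÷ −2x² = −5x⁴. Subtract (−5x⁴)·D = 10x⁶ + 10x⁵ + 45x⁴. Remainder: −2x⁴ − 10x³ − 11x² − 30x + 27.
Step 2: lead(−2x⁴ − 10x³ − 11x² − 30x + 27) ÷ lead(D) = −2x⁴ ÷ −2x² = x². Subtract (x²)·D = −2x⁴ − 2x³ − 9x². Remainder: −8x³ − 2x² − 30x + 27.
Step 3: lead(−8x³ − 2x² − 30x + 27) ÷ lead(D) = −8x³ ÷ −2x² = 4x. Subtract (4x)·D = −8x³ − 8x² − 36x. Remainder: 6x² + 6x + 27.
Step 4: lead(6x² + 6x + 27) ÷ lead(D) = 6x² ÷ −2x² = −3. Subtract (−3)·D = 6x² + 6x + 27. Remainder: 0.

R = [0], so D(x) is a factor of P(x). yes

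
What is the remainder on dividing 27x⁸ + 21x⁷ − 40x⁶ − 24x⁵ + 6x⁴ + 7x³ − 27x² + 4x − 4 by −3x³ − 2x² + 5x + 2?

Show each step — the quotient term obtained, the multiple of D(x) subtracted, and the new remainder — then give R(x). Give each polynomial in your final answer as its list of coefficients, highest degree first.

R = [4, -8]

Step 1: lead(27x⁸ + 21x⁷ − 40x⁶ − 24x⁵ + 6x⁴ + 7x³ − 27x² + 4x − 4) ÷ lead(D) = 27x⁸ ÷ −3x³ = −9x⁵. Subtract (−9x⁵)·D = 27x⁸ + 18x⁷ − 45x⁶ − 18x⁵. Remainder: 3x⁷ + 5x⁶ − 6x⁵ + 6x⁴ + 7x³ − 27x² + 4x − 4.
Step 2: lead(3x⁷ + 5x⁶ − 6x⁵ + 6x⁴ + 7x³ − 27x² + 4x − 4) ÷ lead(D) = 3x⁷ ÷ −3x³ = −x⁴. Subtract (−x⁴)·D = 3x⁷ + 2x⁶ − 5x⁵ − 2x⁴. Remainder: 3x⁶ − x⁵ + 8x⁴ + 7x³ − 27x² + 4x − 4.
Step 3: lead(3x⁶ − x⁵ + 8x⁴ + 7x³ − 27x² + 4x − 4) ÷ lead(D) = 3x⁶ ÷ −3x³ = −x³. Subtract (−x³)·D = 3x⁶ + 2x⁵ − 5x⁴ − 2x³. Remainder: −3x⁵ + 13x⁴ + 9x³ − 27x² + 4x − 4.
Step 4: lead(−3x⁵ + 13x⁴ + 9x³ − 27x² + 4x − 4) ÷ lead(D) = −3x⁵ ÷ −3x³ = x². Subtract (x²)·D = −3x⁵ − 2x⁴ + 5x³ + 2x². Remainder: 15x⁴ + 4x³ − 29x² + 4x − 4.
Step 5: lead(15x⁴ + 4x³ − 29x² + 4x − 4) ÷ lead(D) = 15x⁴ ÷ −3x³ = −5x. Subtract (−5x)·D = 15x⁴ + 10x³ − 25x² − 10x. Remainder: −6x³ − 4x² + 14x − 4.
Step 6: lead(−6x³ − 4x² + 14x − 4) ÷ lead(D) = −6x³ ÷ −3x³ = 2. Subtract (2)·D = −6x³ − 4x² + 10x + 4. Remainder: 4x − 8.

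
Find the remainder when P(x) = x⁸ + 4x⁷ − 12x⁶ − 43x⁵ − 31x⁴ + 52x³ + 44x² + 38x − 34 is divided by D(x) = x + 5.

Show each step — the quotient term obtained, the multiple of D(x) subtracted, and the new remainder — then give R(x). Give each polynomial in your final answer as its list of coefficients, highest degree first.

Step 1: lead(x⁸ + 4x⁷ − 12x⁶ − 43x⁵ − 31x⁴ + 52x³ + 44x² + 38x − 34) ÷ lead(D) = x⁸ ÷ x = x⁷. Subtract (x⁷)·D = x⁸ + 5x⁷. Remainder: −x⁷ − 12x⁶ − 43x⁵ − 31x⁴ + 52x³ + 44x² + 38x − 34.
Step 2: lead(−x⁷ − 12x⁶ − 43x⁵ − 31x⁴ + 52x³ + 44x² + 38x − 34) ÷ lead(D) = −x⁷ ÷ x = −x⁶. Subtract (−x⁶)·D = −x⁷ − 5x⁶. Remainder: −7x⁶ − 43x⁵ − 31x⁴ + 52x³ + 44x² + 38x − 34.
Step 3: lead(−7x⁶ − 43x⁵ − 31x⁴ + 52x³ + 44x² + 38x − 34) ÷ lead(D) = −7x⁶ ÷ x = −7x⁵. Subtract (−7x⁵)·D = −7x⁶ − 35x⁵. Remainder: −8x⁵ − 31x⁴ + 52x³ + 44x² + 38x − 34.
Step 4: lead(−8x⁵ − 31x⁴ + 52x³ + 44x² + 38x − 34) ÷ lead(D) = −8x⁵ ÷ x = −8x⁴. Subtract (−8x⁴)·D = −8x⁵ − 40x⁴. Remainder: 9x⁴ + 52x³ + 44x² + 38x − 34.
Step 5: lead(9x⁴ + 52x³ + 44x² + 38x − 34) ÷ lead(D) = 9x⁴ ÷ x = 9x³. Subtract (9x³)·D = 9x⁴ + 45x³. Remainder: 7x³ + 44x² + 38x − 34.
Step 6: lead(7x³ + 44x² + 38x − 34) ÷ lead(D) = 7x³ ÷ x = 7x². Subtract (7x²)·D = 7x³ + 35x². Remainder: 9x² + 38x − 34.
Step 7: lead(9x² + 38x − 34) ÷ lead(D) = 9x² ÷ x = 9x. Subtract (9x)·D = 9x² + 45x. Remainder: −7x − 34.
Step 8: lead(−7x − 34) ÷ lead(D) = −7x ÷ x = −7. Subtract (−7)·D = −7x − 35. Remainder: 1.

R = [1]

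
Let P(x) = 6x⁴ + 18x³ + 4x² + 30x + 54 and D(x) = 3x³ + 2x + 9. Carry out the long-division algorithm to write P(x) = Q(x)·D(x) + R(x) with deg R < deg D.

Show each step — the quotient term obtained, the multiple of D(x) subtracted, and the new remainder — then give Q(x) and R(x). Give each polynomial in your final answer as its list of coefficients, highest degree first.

Q = [2, 6]; R = [0]

Step 1: lead(6x⁴ + 18x³ + 4x² + 30x + 54) ÷ lead(D) = 6x⁴ ÷ 3x³ = 2x. Subtract (2x)·D = 6x⁴ + 4x² + 18x. Remainder: 18x³ + 12x + 54.
Step 2: lead(18x³ + 12x + 54) ÷ lead(D) = 18x³ ÷ 3x³ = 6. Subtract (6)·D = 18x³ + 12x + 54. Remainder: 0.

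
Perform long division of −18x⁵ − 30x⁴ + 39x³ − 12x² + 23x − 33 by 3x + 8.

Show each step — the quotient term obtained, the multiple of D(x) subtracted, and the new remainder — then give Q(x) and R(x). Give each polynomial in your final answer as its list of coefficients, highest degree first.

Step 1: lead(−18x⁵ − 30x⁴ + 39x³ − 12x² + 23x − 33) ÷ lead(D) = −18x⁵ ÷ 3x = −6x⁴. Subtract (−6x⁴)·D = −18x⁵ − 48x⁴. Remainder: 18x⁴ + 39x³ − 12x² + 23x − 33.
Step 2: lead(18x⁴ + 39x³ − 12x² + 23x − 33) ÷ lead(D) = 18x⁴ ÷ 3x = 6x³. Subtract (6x³)·D = 18x⁴ + 48x³. Remainder: −9x³ − 12x² + 23x − 33.
Step 3: lead(−9x³ − 12x² + 23x − 33) ÷ lead(D) = −9x³ ÷ 3x = −3x². Subtract (−3x²)·D = −9x³ − 24x². Remainder: 12x² + 23x − 33.
Step 4: lead(12x² + 23x − 33) ÷ lead(D) = 12x² ÷ 3x = 4x. Subtract (4x)·D = 12x² + 32x. Remainder: −9x − 33.
Step 5: lead(−9x − 33) ÷ lead(D) = −9x ÷ 3x = −3. Subtract (−3)·D = −9x − 24. Remainder: −9.

Q = [-6, 6, -3, 4, -3]; R = [-9]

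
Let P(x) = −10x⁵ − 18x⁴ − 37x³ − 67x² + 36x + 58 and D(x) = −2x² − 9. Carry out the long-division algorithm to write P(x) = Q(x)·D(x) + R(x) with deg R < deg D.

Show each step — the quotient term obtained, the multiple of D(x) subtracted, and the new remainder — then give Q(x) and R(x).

Q(x) = 5x³ + 9x² − 4x − 7; R(x) = −5

Step 1: lead(−10x⁵ − 18x⁴ − 37x³ − 67x² + 36x + 58) ÷ lead(D) = −10x⁵ ÷ −2x² = 5x³. Subtract (5x³)·D = −10x⁵ − 45x³. Remainder: −18x⁴ + 8x³ − 67x² + 36x + 58.
Step 2: lead(−18x⁴ + 8x³ − 67x² + 36x + 58) ÷ lead(D) = −18x⁴ ÷ −2x² = 9x². Subtract (9x²)·D = −18x⁴ − 81x². Remainder: 8x³ + 14x² + 36x + 58.
Step 3: lead(8x³ + 14x² + 36x + 58) ÷ lead(D) = 8x³ ÷ −2x² = −4x. Subtract (−4x)·D = 8x³ + 36x. Remainder: 14x² + 58.
Step 4: lead(14x² + 58) ÷ lead(D) = 14x² ÷ −2x² = −7. Subtract (−7)·D = 14x² + 63. Remainder: −5.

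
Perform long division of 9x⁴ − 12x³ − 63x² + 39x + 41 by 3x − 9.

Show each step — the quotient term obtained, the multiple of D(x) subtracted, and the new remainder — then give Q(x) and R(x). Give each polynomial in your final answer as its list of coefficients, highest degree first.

Q = [3, 5, -6, -5]; R = [-4]

Step 1: lead(9x⁴ − 12x³ − 63x² + 39x + 41) ÷ lead(D) = 9x⁴ ÷ 3x = 3x³. Subtract (3x³)·D = 9x⁴ − 27x³. Remainder: 15x³ − 63x² + 39x + 41.
Step 2: lead(15x³ − 63x² + 39x + 41) ÷ lead(D) = 15x³ ÷ 3x = 5x². Subtract (5x²)·D = 15x³ − 45x². Remainder: −18x² + 39x + 41.
Step 3: lead(−18x² + 39x + 41) ÷ lead(D) = −18x² ÷ 3x = −6x. Subtract (−6x)·D = −18x² + 54x. Remainder: −15x + 41.
Step 4: lead(−15x + 41) ÷ lead(D) = −15x ÷ 3x = −5. Subtract (−5)·D = −15x + 45. Remainder: −4.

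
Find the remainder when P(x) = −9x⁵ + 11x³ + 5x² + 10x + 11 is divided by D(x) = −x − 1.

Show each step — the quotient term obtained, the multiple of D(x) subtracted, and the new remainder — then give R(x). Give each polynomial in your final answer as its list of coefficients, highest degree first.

R = [4]

Step 1: lead(−9x⁵ + 11x³ + 5x² + 10x + 11) ÷ lead(D) = −9x⁵ ÷ −x = 9x⁴. Subtract (9x⁴)·D = −9x⁵ − 9x⁴. Remainder: 9x⁴ + 11x³ + 5x² + 10x + 11.
Step 2: lead(9x⁴ + 11x³ + 5x² + 10x + 11) ÷ lead(D) = 9x⁴ ÷ −x = −9x³. Subtract (−9x³)·D = 9x⁴ + 9x³. Remainder: 2x³ + 5x² + 10x + 11.
Step 3: lead(2x³ + 5x² + 10x + 11) ÷ lead(D) = 2x³ ÷ −x = −2x². Subtract (−2x²)·D = 2x³ + 2x². Remainder: 3x² + 10x + 11.
Step 4: lead(3x² + 10x + 11) ÷ lead(D) = 3x² ÷ −x = −3x. Subtract (−3x)·D = 3x² + 3x. Remainder: 7x + 11.
Step 5: lead(7x + 11) ÷ lead(D) = 7x ÷ −x = −7. Subtract (−7)·D = 7x + 7. Remainder: 4.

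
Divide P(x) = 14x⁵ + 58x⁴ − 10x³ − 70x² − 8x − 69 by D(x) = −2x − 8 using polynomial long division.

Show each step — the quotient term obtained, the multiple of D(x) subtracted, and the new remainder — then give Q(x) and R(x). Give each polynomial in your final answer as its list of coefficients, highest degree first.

Q = [-7, -1, 9, -1, 8]; R = [-5]

Step 1: lead(14x⁵ + 58x⁴ − 10x³ − 70x² − 8x − 69) ÷ lead(D) = 14x⁵ ÷ −2x = −7x⁴. Subtract (−7x⁴)·D = 14x⁵ + 56x⁴. Remainder: 2x⁴ − 10x³ − 70x² − 8x − 69.
Step 2: lead(2x⁴ − 10x³ − 70x² − 8x − 69) ÷ lead(D) = 2x⁴ ÷ −2x = −x³. Subtract (−x³)·D = 2x⁴ + 8x³. Remainder: −18x³ − 70x² − 8x − 69.
Step 3: lead(−18x³ − 70x² − 8x − 69) ÷ lead(D) = −18x³ ÷ −2x = 9x². Subtract (9x²)·D = −18x³ − 72x². Remainder: 2x² − 8x − 69.
Step 4: lead(2x² − 8x − 69) ÷ lead(D) = 2x² ÷ −2x = −x. Subtract (−x)·D = 2x² + 8x. Remainder: −16x − 69.
Step 5: lead(−16x − 69) ÷ lead(D) = −16x ÷ −2x = 8. Subtract (8)·D = −16x − 64. Remainder: −5.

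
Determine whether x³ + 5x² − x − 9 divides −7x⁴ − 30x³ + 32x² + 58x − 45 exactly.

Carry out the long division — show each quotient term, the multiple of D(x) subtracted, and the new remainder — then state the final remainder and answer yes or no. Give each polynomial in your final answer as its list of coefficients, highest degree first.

Step 1: lead(−7x⁴ − 30x³ + 32x² + 58x − 45) ÷ lead(D) = −7x⁴ ÷ x³ = −7x. Subtract (−7x)·D = −7x⁴ − 35x³ + 7x² + 63x. Remainder: 5x³ + 25x² − 5x − 45.
Step 2: lead(5x³ + 25x² − 5x − 45) ÷ lead(D) = 5x³ ÷ x³ = 5. Subtract (5)·D = 5x³ + 25x² − 5x − 45. Remainder: 0.

R = [0], so D(x) is a factor of P(x). yes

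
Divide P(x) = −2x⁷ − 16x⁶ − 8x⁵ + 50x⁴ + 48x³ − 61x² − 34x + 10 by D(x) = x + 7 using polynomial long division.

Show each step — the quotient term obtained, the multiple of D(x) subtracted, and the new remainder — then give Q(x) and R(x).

Q(x) = −2x⁶ − 2x⁵ + 6x⁴ + 8x³ − 8x² − 5x + 1; R(x) = 3

Step 1: lead(−2x⁷ − 16x⁶ − 8x⁵ + 50x⁴ + 48x³ − 61x² − 34x + 10) ÷ lead(D) = −2x⁷ ÷ x = −2x⁶. Subtract (−2x⁶)·D = −2x⁷ − 14x⁶. Remainder: −2x⁶ − 8x⁵ + 50x⁴ + 48x³ − 61x² − 34x + 10.
Step 2: lead(−2x⁶ − 8x⁵ + 50x⁴ + 48x³ − 61x² − 34x + 10) ÷ lead(D) = −2x⁶ ÷ x = −2x⁵. Subtract (−2x⁵)·D = −2x⁶ − 14x⁵. Remainder: 6x⁵ + 50x⁴ + 48x³ − 61x² − 34x + 10.
Step 3: lead(6x⁵ + 50x⁴ + 48x³ − 61x² − 34x + 10) ÷ lead(D) = 6x⁵ ÷ x = 6x⁴. Subtract (6x⁴)·D = 6x⁵ + 42x⁴. Remainder: 8x⁴ + 48x³ − 61x² − 34x + 10.
Step 4: lead(8x⁴ + 48x³ − 61x² − 34x + 10) ÷ lead(D) = 8x⁴ ÷ x = 8x³. Subtract (8x³)·D = 8x⁴ + 56x³. Remainder: −8x³ − 61x² − 34x + 10.
Step 5: lead(−8x³ − 61x² − 34x + 10) ÷ lead(D) = −8x³ ÷ x = −8x². Subtract (−8x²)·D = −8x³ − 56x². Remainder: −5x² − 34x + 10.
Step 6: lead(−5x² − 34x + 10) ÷ lead(D) = −5x² ÷ x = −5x. Subtract (−5x)·D = −5x² − 35x. Remainder: x + 10.
Step 7: lead(x + 10) ÷ lead(D) = x ÷ x = 1. Subtract (1)·D = x + 7. Remainder: 3.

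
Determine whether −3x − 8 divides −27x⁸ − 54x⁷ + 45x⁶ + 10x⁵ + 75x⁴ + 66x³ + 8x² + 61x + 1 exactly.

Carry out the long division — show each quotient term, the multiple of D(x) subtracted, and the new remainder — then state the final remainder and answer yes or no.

Step 1: lead(−27x⁸ − 54x⁷ + 45x⁶ + 10x⁵ + 75x⁴ + 66x³ + 8x² + 61x + 1) ÷ lead(D) = −27x⁸ ÷ −3x = 9x⁷. Subtract (9x⁷)·D = −27x⁸ − 72x⁷. Remainder: 18x⁷ + 45x⁶ + 10x⁵ + 75x⁴ + 66x³ + 8x² + 61x + 1.
Step 2: lead(18x⁷ + 45x⁶ + 10x⁵ + 75x⁴ + 66x³ + 8x² + 61x + 1) ÷ lead(D) = 18x⁷ ÷ −3x = −6x⁶. Subtract (−6x⁶)·D = 18x⁷ + 48x⁶. Remainder: −3x⁶ + 10x⁵ + 75x⁴ + 66x³ + 8x² + 61x + 1.
Step 3: lead(−3x⁶ + 10x⁵ + 75x⁴ + 66x³ + 8x² + 61x + 1) ÷ lead(D) = −3x⁶ ÷ −3x = x⁵. Subtract (x⁵)·D = −3x⁶ − 8x⁵. Remainder: 18x⁵ + 75x⁴ + 66x³ + 8x² + 61x + 1.
Step 4: lead(18x⁵ + 75x⁴ + 66x³ + 8x² + 61x + 1) ÷ lead(D) = 18x⁵ ÷ −3x = −6x⁴. Subtract (−6x⁴)·D = 18x⁵ + 48x⁴. Remainder: 27x⁴ + 66x³ + 8x² + 61x + 1.
Step 5: lead(27x⁴ + 66x³ + 8x² + 61x + 1) ÷ lead(D) = 27x⁴ ÷ −3x = −9x³. Subtract (−9x³)·D = 27x⁴ + 72x³. Remainder: −6x³ + 8x² + 61x + 1.
Step 6: lead(−6x³ + 8x² + 61x + 1) ÷ lead(D) = −6x³ ÷ −3x = 2x². Subtract (2x²)·D = −6x³ − 16x². Remainder: 24x² + 61x + 1.
Step 7: lead(24x² + 61x + 1) ÷ lead(D) = 24x² ÷ −3x = −8x. Subtract (−8x)·D = 24x² + 64x. Remainder: −3x + 1.
Step 8: lead(−3x + 1) ÷ lead(D) = −3x ÷ −3x = 1. Subtract (1)·D = −3x − 8. Remainder: 9.

R(x) = 9, so D(x) is not a factor of P(x). no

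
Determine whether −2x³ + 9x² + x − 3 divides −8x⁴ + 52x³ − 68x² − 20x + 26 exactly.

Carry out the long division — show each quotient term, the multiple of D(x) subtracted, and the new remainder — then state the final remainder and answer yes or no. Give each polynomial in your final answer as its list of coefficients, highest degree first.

Step 1: lead(−8x⁴ + 52x³ − 68x² − 20x + 26) ÷ lead(D) = −8x⁴ ÷ −2x³ = 4x. Subtract (4x)·D = −8x⁴ + 36x³ + 4x² − 12x. Remainder: 16x³ − 72x² − 8x + 26.
Step 2: lead(16x³ − 72x² − 8x + 26) ÷ lead(D) = 16x³ ÷ −2x³ = −8. Subtract (−8)·D = 16x³ − 72x² − 8x + 24. Remainder: 2.

R = [2], so D(x) is not a factor of P(x). no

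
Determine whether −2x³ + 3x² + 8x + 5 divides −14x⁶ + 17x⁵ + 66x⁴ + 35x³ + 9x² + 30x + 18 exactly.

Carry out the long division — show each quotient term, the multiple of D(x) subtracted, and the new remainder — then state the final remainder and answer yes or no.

Step 1: lead(−14x⁶ + 17x⁵ + 66x⁴ + 35x³ + 9x² + 30x + 18) ÷ lead(D) = −14x⁶ ÷ −2x³ = 7x³. Subtract (7x³)·D = −14x⁶ + 21x⁵ + 56x⁴ + 35x³. Remainder: −4x⁵ + 10x⁴ + 9x² + 30x + 18.
Step 2: lead(−4x⁵ + 10x⁴ + 9x² + 30x + 18) ÷ lead(D) = −4x⁵ ÷ −2x³ = 2x². Subtract (2x²)·D = −4x⁵ + 6x⁴ + 16x³ + 10x². Remainder: 4x⁴ − 16x³ − x² + 30x + 18.
Step 3: lead(4x⁴ − 16x³ − x² + 30x + 18) ÷ lead(D) = 4x⁴ ÷ −2x³ = −2x. Subtract (−2x)·D = 4x⁴ − 6x³ − 16x² − 10x. Remainder: −10x³ + 15x² + 40x + 18.
Step 4: lead(−10x³ + 15x² + 40x + 18) ÷ lead(D) = −10x³ ÷ −2x³ = 5. Subtract (5)·D = −10x³ + 15x² + 40x + 25. Remainder: −7.

R(x) = −7, so D(x) is not a factor of P(x). no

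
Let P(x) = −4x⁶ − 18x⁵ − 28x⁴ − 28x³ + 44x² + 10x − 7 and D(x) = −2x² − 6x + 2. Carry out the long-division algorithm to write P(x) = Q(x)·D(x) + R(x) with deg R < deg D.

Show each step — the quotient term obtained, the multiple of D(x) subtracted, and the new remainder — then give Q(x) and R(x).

Q(x) = 2x⁴ + 3x³ + 7x² − 4x − 3; R(x) = −1

Step 1: lead(−4x⁶ − 18x⁵ − 28x⁴ − 28x³ + 44x² + 10x − 7) ÷ lead(D) = −4x⁶ ÷ −2x² = 2x⁴. Subtract (2x⁴)·D = −4x⁶ − 12x⁵ + 4x⁴. Remainder: −6x⁵ − 32x⁴ − 28x³ + 44x² + 10x − 7.
Step 2: lead(−6x⁵ − 32x⁴ − 28x³ + 44x² + 10x − 7) ÷ lead(D) = −6x⁵ ÷ −2x² = 3x³. Subtract (3x³)·D = −6x⁵ − 18x⁴ + 6x³. Remainder: −14x⁴ − 34x³ + 44x² + 10x − 7.
Step 3: lead(−14x⁴ − 34x³ + 44x² + 10x − 7) ÷ lead(D) = −14x⁴ ÷ −2x² = 7x². Subtract (7x²)·D = −14x⁴ − 42x³ + 14x². Remainder: 8x³ + 30x² + 10x − 7.
Step 4: lead(8x³ + 30x² + 10x − 7) ÷ lead(D) = 8x³ ÷ −2x² = −4x. Subtract (−4x)·D = 8x³ + 24x² − 8x. Remainder: 6x² + 18x − 7.
Step 5: lead(6x² + 18x − 7) ÷ lead(D) = 6x² ÷ −2x² = −3. Subtract (−3)·D = 6x² + 18x − 6. Remainder: −1.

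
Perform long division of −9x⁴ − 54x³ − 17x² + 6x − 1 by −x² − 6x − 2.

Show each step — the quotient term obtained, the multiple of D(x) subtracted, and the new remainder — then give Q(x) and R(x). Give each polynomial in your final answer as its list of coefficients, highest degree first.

Step 1: lead(−9x⁴ − 54x³ − 17x² + 6x − 1) ÷ lead(D) = −9x⁴ ÷ −x² = 9x². Subtract (9x²)·D = −9x⁴ − 54x³ − 18x². Remainder: x² + 6x − 1.
Step 2: lead(x² + 6x − 1) ÷ lead(D) = x² ÷ −x² = −1. Subtract (−1)·D = x² + 6x + 2. Remainder: −3.

Q = [9, 0, -1]; R = [-3]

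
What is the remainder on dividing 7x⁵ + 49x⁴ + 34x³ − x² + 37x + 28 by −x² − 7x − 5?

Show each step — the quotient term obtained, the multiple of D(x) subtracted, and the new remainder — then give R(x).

Step 1: lead(7x⁵ + 49x⁴ + 34x³ − x² + 37x + 28) ÷ lead(D) = 7x⁵ ÷ −x² = −7x³. Subtract (−7x³)·D = 7x⁵ + 49x⁴ + 35x³. Remainder: −x³ − x² + 37x + 28.
Step 2: lead(−x³ − x² + 37x + 28) ÷ lead(D) = −x³ ÷ −x² = x. Subtract (x)·D = −x³ − 7x² − 5x. Remainder: 6x² + 42x + 28.
Step 3: lead(6x² + 42x + 28) ÷ lead(D) = 6x² ÷ −x² = −6. Subtract (−6)·D = 6x² + 42x + 30. Remainder: −2.

R(x) = −2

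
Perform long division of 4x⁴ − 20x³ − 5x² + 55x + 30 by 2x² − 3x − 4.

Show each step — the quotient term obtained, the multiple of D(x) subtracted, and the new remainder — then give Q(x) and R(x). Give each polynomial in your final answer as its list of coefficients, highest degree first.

Q = [2, -7, -9]; R = [-6]

Step 1: lead(4x⁴ − 20x³ − 5x² + 55x + 30) ÷ lead(D) = 4x⁴ ÷ 2x² = 2x². Subtract (2x²)·D = 4x⁴ − 6x³ − 8x². Remainder: −14x³ + 3x² + 55x + 30.
Step 2: lead(−14x³ + 3x² + 55x + 30) ÷ lead(D) = −14x³ ÷ 2x² = −7x. Subtract (−7x)·D = −14x³ + 21x² + 28x. Remainder: −18x² + 27x + 30.
Step 3: lead(−18x² + 27x + 30) ÷ lead(D) = −18x² ÷ 2x² = −9. Subtract (−9)·D = −18x² + 27x + 36. Remainder: −6.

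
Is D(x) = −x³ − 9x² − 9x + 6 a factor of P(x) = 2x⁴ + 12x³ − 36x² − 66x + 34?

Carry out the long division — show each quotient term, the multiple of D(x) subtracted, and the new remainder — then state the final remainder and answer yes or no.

R(x) = −2, so D(x) is not a factor of P(x). no

Step 1: lead(2x⁴ + 12x³ − 36x² − 66x + 34) ÷ lead(D) = 2x⁴ ÷ −x³ = −2x. Subtract (−2x)·D = 2x⁴ + 18x³ + 18x² − 12x. Remainder: −6x³ − 54x² − 54x + 34.
Step 2: lead(−6x³ − 54x² − 54x + 34) ÷ lead(D) = −6x³ ÷ −x³ = 6. Subtract (6)·D = −6x³ − 54x² − 54x + 36. Remainder: −2.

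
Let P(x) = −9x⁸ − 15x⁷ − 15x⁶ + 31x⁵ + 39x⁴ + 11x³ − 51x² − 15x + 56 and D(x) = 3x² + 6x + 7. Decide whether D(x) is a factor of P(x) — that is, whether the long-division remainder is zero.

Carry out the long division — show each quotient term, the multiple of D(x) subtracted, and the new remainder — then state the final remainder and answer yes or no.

R(x) = 0, so D(x) is a factor of P(x). yes

Step 1: lead(−9x⁸ − 15x⁷ − 15x⁶ + 31x⁵ + 39x⁴ + 11x³ − 51x² − 15x + 56) ÷ lead(D) = −9x⁸ ÷ 3x² = −3x⁶. Subtract (−3x⁶)·D = −9x⁸ − 18x⁷ − 21x⁶. Remainder: 3x⁷ + 6x⁶ + 31x⁵ + 39x⁴ + 11x³ − 51x² − 15x + 56.
Step 2: lead(3x⁷ + 6x⁶ + 31x⁵ + 39x⁴ + 11x³ − 51x² − 15x + 56) ÷ lead(D) = 3x⁷ ÷ 3x² = x⁵. Subtract (x⁵)·D = 3x⁷ + 6x⁶ + 7x⁵. Remainder: 24x⁵ + 39x⁴ + 11x³ − 51x² − 15x + 56.
Step 3: lead(24x⁵ + 39x⁴ + 11x³ − 51x² − 15x + 56) ÷ lead(D) = 24x⁵ ÷ 3x² = 8x³. Subtract (8x³)·D = 24x⁵ + 48x⁴ + 56x³. Remainder: −9x⁴ − 45x³ − 51x² − 15x + 56.
Step 4: lead(−9x⁴ − 45x³ − 51x² − 15x + 56) ÷ lead(D) = −9x⁴ ÷ 3x² = −3x². Subtract (−3x²)·D = −9x⁴ − 18x³ − 21x². Remainder: −27x³ − 30x² − 15x + 56.
Step 5: lead(−27x³ − 30x² − 15x + 56) ÷ lead(D) = −27x³ ÷ 3x² = −9x. Subtract (−9x)·D = −27x³ − 54x² − 63x. Remainder: 24x² + 48x + 56.
Step 6: lead(24x² + 48x + 56) ÷ lead(D) = 24x² ÷ 3x² = 8. Subtract (8)·D = 24x² + 48x + 56. Remainder: 0.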